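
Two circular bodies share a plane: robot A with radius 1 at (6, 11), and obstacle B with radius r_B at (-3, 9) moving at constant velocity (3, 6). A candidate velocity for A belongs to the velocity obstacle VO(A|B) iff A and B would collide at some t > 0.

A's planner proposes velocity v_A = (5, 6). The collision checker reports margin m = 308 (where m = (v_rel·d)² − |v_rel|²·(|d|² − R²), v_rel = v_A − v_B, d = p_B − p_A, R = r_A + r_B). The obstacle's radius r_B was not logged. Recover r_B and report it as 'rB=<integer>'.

m = 308
d = (-9, -2);  v_rel = (2, 0),  |v_rel|² = 4
v_rel×d = (2)·(-2) − (0)·(-9) = -4
since m = R²·4 − (-4)²:  R² = (16 + 308) / 4 = 81
R = √81 = 9  ⇒  r_B = 9 − 1 = 8

rB=8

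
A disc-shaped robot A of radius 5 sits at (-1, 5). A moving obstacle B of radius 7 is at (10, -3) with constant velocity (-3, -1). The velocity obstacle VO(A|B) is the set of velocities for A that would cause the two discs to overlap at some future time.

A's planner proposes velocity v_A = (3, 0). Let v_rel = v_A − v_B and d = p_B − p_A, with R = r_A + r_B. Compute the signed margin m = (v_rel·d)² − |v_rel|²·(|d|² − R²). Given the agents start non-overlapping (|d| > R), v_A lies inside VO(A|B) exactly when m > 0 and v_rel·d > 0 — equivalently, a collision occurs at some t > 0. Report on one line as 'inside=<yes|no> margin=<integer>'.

d = (11, -8),  |d|² = 185;  R = 5+7 = 12,  c = 185−12² = 41
v_rel = (6, 1),  |v_rel|² = 37;  v_rel·d = (6)·(11) + (1)·(-8) = 58
37·t² − 116·t + 41 = 0  ⇒  m = 58² − 37·41 = 1847
m = 1847 > 0,  v_rel·d = 58 > 0  ⇒  inside

inside=yes margin=1847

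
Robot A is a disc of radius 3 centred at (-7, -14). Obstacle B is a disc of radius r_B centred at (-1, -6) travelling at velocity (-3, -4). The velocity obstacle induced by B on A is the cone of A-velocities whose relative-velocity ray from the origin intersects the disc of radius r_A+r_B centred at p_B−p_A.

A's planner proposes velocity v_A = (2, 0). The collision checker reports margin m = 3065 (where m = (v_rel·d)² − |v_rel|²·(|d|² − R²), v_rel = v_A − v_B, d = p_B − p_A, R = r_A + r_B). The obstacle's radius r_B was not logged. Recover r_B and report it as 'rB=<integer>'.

m = 3065
d = (6, 8);  v_rel = (5, 4),  |v_rel|² = 41
v_rel×d = (5)·(8) − (4)·(6) = 16
since m = R²·41 − 16²:  R² = (256 + 3065) / 41 = 81
R = √81 = 9  ⇒  r_B = 9 − 3 = 6

rB=6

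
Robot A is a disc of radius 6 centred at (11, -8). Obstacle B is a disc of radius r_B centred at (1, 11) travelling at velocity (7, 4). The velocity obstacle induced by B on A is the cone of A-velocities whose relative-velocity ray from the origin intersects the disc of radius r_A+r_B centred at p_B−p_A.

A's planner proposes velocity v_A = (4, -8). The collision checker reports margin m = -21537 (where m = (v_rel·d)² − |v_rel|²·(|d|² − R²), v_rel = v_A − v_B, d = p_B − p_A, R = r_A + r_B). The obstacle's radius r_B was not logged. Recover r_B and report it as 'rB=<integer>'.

m = -21537
d = (-10, 19);  v_rel = (-3, -12),  |v_rel|² = 153
v_rel×d = (-3)·(19) − (-12)·(-10) = -177
since m = R²·153 − (-177)²:  R² = (31329 + -21537) / 153 = 64
R = √64 = 8  ⇒  r_B = 8 − 6 = 2

rB=2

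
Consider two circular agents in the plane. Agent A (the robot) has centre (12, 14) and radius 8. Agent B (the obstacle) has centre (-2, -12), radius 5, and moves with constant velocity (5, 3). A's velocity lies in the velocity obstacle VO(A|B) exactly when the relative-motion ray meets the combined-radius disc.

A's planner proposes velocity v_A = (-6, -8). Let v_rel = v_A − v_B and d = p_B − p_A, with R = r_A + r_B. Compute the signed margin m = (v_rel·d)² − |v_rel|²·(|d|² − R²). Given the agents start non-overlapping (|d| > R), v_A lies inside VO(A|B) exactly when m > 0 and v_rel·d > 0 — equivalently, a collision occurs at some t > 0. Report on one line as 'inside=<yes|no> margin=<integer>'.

d = (-14, -26),  |d|² = 872;  R = 8+5 = 13,  c = 872−13² = 703
v_rel = (-11, -11),  |v_rel|² = 242;  v_rel·d = (-11)·(-14) + (-11)·(-26) = 440
242·t² − 880·t + 703 = 0  ⇒  m = 440² − 242·703 = 23474
m = 23474 > 0,  v_rel·d = 440 > 0  ⇒  inside

inside=yes margin=23474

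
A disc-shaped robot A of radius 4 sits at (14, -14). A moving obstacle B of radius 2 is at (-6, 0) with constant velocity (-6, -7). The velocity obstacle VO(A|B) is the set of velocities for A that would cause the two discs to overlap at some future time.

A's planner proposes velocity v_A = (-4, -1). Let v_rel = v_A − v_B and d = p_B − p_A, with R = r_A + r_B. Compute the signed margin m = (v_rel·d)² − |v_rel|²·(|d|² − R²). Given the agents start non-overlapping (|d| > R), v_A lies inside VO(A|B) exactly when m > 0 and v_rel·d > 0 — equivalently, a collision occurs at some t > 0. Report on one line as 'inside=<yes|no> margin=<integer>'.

d = (-20, 14),  |d|² = 596;  R = 4+2 = 6,  c = 596−6² = 560
v_rel = (2, 6),  |v_rel|² = 40;  v_rel·d = (2)·(-20) + (6)·(14) = 44
40·t² − 88·t + 560 = 0  ⇒  m = 44² − 40·560 = -20464
m = -20464 < 0,  v_rel·d = 44 > 0  ⇒  outside

inside=no margin=-20464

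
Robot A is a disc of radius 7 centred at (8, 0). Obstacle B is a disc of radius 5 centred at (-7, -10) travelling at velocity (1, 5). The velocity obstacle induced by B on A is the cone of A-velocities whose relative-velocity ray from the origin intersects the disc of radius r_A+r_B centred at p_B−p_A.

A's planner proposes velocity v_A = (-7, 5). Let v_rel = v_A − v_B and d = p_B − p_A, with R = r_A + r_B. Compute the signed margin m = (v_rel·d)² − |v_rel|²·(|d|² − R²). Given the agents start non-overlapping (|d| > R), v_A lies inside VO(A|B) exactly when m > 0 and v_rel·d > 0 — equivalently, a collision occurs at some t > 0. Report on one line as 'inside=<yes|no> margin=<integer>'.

d = (-15, -10),  |d|² = 325;  R = 7+5 = 12,  c = 325−12² = 181
v_rel = (-8, 0),  |v_rel|² = 64;  v_rel·d = (-8)·(-15) + (0)·(-10) = 120
64·t² − 240·t + 181 = 0  ⇒  m = 120² − 64·181 = 2816
m = 2816 > 0,  v_rel·d = 120 > 0  ⇒  inside

inside=yes margin=2816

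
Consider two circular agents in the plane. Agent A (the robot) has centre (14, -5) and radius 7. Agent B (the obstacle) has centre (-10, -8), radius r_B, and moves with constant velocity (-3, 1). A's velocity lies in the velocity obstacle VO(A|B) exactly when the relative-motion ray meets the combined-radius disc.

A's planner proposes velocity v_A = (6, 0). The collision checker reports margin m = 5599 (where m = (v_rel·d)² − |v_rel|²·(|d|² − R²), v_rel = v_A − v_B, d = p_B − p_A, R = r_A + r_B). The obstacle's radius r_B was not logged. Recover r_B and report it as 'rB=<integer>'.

m = 5599
d = (-24, -3);  v_rel = (9, -1),  |v_rel|² = 82
v_rel×d = (9)·(-3) − (-1)·(-24) = -51
since m = R²·82 − (-51)²:  R² = (2601 + 5599) / 82 = 100
R = √100 = 10  ⇒  r_B = 10 − 7 = 3

rB=3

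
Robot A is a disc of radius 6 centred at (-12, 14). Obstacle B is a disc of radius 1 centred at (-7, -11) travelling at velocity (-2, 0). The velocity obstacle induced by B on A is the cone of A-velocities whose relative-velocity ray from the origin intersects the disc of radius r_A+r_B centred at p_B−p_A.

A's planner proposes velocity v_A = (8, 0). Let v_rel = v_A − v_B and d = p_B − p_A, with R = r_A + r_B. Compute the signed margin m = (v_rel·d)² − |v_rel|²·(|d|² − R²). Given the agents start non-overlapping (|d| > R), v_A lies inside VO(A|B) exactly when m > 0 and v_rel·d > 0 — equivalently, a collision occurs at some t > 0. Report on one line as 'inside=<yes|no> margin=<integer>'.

d = (5, -25),  |d|² = 650;  R = 6+1 = 7,  c = 650−7² = 601
v_rel = (10, 0),  |v_rel|² = 100;  v_rel·d = (10)·(5) + (0)·(-25) = 50
100·t² − 100·t + 601 = 0  ⇒  m = 50² − 100·601 = -57600
m = -57600 < 0,  v_rel·d = 50 > 0  ⇒  outside

inside=no margin=-57600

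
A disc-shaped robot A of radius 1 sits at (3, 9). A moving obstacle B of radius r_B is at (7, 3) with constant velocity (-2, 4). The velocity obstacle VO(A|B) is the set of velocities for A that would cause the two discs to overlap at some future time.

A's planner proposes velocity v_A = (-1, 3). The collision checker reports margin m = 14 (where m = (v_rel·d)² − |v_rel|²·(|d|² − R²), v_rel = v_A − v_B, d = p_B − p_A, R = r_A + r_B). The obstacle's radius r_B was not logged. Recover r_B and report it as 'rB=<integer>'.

m = 14
d = (4, -6);  v_rel = (1, -1),  |v_rel|² = 2
v_rel×d = (1)·(-6) − (-1)·(4) = -2
since m = R²·2 − (-2)²:  R² = (4 + 14) / 2 = 9
R = √9 = 3  ⇒  r_B = 3 − 1 = 2

rB=2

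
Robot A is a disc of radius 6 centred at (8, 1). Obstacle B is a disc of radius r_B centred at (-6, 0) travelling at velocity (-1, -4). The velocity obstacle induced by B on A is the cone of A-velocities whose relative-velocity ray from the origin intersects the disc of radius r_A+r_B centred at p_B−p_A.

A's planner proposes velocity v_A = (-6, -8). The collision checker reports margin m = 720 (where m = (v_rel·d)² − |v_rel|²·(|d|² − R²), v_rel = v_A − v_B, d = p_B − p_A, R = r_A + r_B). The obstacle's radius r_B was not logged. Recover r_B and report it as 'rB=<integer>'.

m = 720
d = (-14, -1);  v_rel = (-5, -4),  |v_rel|² = 41
v_rel×d = (-5)·(-1) − (-4)·(-14) = -51
since m = R²·41 − (-51)²:  R² = (2601 + 720) / 41 = 81
R = √81 = 9  ⇒  r_B = 9 − 6 = 3

rB=3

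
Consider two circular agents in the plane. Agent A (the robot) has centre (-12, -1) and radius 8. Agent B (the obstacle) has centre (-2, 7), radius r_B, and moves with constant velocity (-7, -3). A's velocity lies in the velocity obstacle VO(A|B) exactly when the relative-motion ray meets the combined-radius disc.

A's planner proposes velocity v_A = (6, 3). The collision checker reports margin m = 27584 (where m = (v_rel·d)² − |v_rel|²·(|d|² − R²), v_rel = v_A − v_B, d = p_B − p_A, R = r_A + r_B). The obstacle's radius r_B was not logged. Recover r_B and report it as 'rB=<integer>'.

m = 27584
d = (10, 8);  v_rel = (13, 6),  |v_rel|² = 205
v_rel×d = (13)·(8) − (6)·(10) = 44
since m = R²·205 − 44²:  R² = (1936 + 27584) / 205 = 144
R = √144 = 12  ⇒  r_B = 12 − 8 = 4

rB=4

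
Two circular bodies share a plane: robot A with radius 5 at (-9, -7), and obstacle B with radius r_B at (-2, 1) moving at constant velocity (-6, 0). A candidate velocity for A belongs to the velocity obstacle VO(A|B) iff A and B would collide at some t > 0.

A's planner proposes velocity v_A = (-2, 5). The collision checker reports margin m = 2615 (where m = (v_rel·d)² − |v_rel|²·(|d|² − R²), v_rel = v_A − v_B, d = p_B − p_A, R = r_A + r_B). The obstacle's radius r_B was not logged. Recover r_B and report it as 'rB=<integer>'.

m = 2615
d = (7, 8);  v_rel = (4, 5),  |v_rel|² = 41
v_rel×d = (4)·(8) − (5)·(7) = -3
since m = R²·41 − (-3)²:  R² = (9 + 2615) / 41 = 64
R = √64 = 8  ⇒  r_B = 8 − 5 = 3

rB=3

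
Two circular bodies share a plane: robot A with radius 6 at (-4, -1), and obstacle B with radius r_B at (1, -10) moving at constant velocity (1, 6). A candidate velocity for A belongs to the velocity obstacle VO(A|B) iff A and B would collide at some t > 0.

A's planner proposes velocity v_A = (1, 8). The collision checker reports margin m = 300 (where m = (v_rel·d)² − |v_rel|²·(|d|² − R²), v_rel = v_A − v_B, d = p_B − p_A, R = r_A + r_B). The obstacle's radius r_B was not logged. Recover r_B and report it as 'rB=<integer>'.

m = 300
d = (5, -9);  v_rel = (0, 2),  |v_rel|² = 4
v_rel×d = (0)·(-9) − (2)·(5) = -10
since m = R²·4 − (-10)²:  R² = (100 + 300) / 4 = 100
R = √100 = 10  ⇒  r_B = 10 − 6 = 4

rB=4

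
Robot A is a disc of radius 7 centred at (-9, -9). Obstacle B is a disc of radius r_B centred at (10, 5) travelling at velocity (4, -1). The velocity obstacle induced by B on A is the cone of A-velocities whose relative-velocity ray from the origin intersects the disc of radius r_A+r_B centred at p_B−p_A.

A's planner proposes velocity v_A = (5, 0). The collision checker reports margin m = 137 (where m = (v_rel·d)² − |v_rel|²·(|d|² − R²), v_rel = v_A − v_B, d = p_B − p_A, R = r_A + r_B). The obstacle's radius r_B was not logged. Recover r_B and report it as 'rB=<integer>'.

m = 137
d = (19, 14);  v_rel = (1, 1),  |v_rel|² = 2
v_rel×d = (1)·(14) − (1)·(19) = -5
since m = R²·2 − (-5)²:  R² = (25 + 137) / 2 = 81
R = √81 = 9  ⇒  r_B = 9 − 7 = 2

rB=2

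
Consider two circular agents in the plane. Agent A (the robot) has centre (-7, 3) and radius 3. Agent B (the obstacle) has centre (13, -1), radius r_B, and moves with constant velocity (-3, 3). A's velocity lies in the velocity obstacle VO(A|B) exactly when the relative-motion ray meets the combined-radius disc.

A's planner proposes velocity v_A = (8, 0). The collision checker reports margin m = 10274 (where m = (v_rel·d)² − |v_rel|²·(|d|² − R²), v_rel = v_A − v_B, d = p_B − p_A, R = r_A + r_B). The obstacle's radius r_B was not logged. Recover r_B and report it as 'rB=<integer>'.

m = 10274
d = (20, -4);  v_rel = (11, -3),  |v_rel|² = 130
v_rel×d = (11)·(-4) − (-3)·(20) = 16
since m = R²·130 − 16²:  R² = (256 + 10274) / 130 = 81
R = √81 = 9  ⇒  r_B = 9 − 3 = 6

rB=6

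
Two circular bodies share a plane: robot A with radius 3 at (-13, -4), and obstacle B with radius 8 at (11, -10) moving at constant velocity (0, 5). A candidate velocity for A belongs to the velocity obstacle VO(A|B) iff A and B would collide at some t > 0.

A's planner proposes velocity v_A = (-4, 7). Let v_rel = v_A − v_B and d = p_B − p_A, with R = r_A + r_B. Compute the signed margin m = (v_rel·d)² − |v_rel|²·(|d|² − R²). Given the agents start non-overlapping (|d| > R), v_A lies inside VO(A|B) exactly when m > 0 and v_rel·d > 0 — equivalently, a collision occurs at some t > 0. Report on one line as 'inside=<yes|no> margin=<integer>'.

d = (24, -6),  |d|² = 612;  R = 3+8 = 11,  c = 612−11² = 491
v_rel = (-4, 2),  |v_rel|² = 20;  v_rel·d = (-4)·(24) + (2)·(-6) = -108
20·t² + 216·t + 491 = 0  ⇒  m = (-108)² − 20·491 = 1844
m = 1844 > 0,  v_rel·d = -108 < 0  ⇒  outside

inside=no margin=1844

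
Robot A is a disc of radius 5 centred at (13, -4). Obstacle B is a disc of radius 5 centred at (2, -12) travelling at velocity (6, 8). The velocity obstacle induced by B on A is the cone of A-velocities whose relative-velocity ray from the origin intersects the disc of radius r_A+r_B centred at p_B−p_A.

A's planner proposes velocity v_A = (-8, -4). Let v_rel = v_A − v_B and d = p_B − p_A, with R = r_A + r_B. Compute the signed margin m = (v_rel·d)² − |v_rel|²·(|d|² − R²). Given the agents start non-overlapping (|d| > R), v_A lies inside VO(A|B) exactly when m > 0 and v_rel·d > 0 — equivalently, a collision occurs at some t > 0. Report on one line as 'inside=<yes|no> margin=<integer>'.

d = (-11, -8),  |d|² = 185;  R = 5+5 = 10,  c = 185−10² = 85
v_rel = (-14, -12),  |v_rel|² = 340;  v_rel·d = (-14)·(-11) + (-12)·(-8) = 250
340·t² − 500·t + 85 = 0  ⇒  m = 250² − 340·85 = 33600
m = 33600 > 0,  v_rel·d = 250 > 0  ⇒  inside

inside=yes margin=33600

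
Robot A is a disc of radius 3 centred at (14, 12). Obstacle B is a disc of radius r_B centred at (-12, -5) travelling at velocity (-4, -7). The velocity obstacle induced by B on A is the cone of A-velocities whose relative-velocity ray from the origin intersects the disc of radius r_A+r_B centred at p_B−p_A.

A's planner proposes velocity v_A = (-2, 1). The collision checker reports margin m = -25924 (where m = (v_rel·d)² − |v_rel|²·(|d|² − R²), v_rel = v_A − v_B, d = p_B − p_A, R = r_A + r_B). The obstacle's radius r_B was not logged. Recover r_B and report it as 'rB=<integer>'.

m = -25924
d = (-26, -17);  v_rel = (2, 8),  |v_rel|² = 68
v_rel×d = (2)·(-17) − (8)·(-26) = 174
since m = R²·68 − 174²:  R² = (30276 + -25924) / 68 = 64
R = √64 = 8  ⇒  r_B = 8 − 3 = 5

rB=5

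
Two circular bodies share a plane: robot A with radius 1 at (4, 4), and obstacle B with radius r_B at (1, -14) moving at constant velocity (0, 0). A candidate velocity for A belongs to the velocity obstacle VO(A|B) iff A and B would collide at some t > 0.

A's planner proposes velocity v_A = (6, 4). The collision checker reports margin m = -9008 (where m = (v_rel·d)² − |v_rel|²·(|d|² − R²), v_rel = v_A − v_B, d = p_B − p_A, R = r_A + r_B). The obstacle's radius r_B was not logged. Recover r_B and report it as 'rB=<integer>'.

m = -9008
d = (-3, -18);  v_rel = (6, 4),  |v_rel|² = 52
v_rel×d = (6)·(-18) − (4)·(-3) = -96
since m = R²·52 − (-96)²:  R² = (9216 + -9008) / 52 = 4
R = √4 = 2  ⇒  r_B = 2 − 1 = 1

rB=1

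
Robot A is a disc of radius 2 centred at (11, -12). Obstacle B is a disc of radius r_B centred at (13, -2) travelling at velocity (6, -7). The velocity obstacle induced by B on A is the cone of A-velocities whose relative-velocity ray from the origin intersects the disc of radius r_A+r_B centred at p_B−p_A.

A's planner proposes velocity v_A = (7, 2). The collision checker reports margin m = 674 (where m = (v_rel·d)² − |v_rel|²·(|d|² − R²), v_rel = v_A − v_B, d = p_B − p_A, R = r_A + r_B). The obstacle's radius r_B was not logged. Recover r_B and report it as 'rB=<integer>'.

m = 674
d = (2, 10);  v_rel = (1, 9),  |v_rel|² = 82
v_rel×d = (1)·(10) − (9)·(2) = -8
since m = R²·82 − (-8)²:  R² = (64 + 674) / 82 = 9
R = √9 = 3  ⇒  r_B = 3 − 2 = 1

rB=1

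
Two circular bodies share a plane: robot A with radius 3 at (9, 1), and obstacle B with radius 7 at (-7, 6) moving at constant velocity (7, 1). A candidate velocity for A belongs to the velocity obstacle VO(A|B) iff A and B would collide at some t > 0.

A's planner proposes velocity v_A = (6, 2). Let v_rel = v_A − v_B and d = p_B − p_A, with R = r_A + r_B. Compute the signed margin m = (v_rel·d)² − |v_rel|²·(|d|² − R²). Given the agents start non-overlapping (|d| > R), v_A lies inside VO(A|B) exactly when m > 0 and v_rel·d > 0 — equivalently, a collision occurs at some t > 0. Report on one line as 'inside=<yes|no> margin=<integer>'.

d = (-16, 5),  |d|² = 281;  R = 3+7 = 10,  c = 281−10² = 181
v_rel = (-1, 1),  |v_rel|² = 2;  v_rel·d = (-1)·(-16) + (1)·(5) = 21
2·t² − 42·t + 181 = 0  ⇒  m = 21² − 2·181 = 79
m = 79 > 0,  v_rel·d = 21 > 0  ⇒  inside

inside=yes margin=79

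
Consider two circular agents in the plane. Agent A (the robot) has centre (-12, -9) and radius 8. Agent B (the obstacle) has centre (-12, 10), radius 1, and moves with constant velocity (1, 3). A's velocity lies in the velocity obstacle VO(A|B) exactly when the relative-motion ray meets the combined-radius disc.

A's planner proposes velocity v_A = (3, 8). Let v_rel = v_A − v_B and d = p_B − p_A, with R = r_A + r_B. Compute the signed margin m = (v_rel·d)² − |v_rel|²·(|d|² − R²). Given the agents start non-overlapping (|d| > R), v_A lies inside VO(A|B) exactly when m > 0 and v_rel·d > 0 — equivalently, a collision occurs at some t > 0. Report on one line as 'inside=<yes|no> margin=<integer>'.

d = (0, 19),  |d|² = 361;  R = 8+1 = 9,  c = 361−9² = 280
v_rel = (2, 5),  |v_rel|² = 29;  v_rel·d = (2)·(0) + (5)·(19) = 95
29·t² − 190·t + 280 = 0  ⇒  m = 95² − 29·280 = 905
m = 905 > 0,  v_rel·d = 95 > 0  ⇒  inside

inside=yes margin=905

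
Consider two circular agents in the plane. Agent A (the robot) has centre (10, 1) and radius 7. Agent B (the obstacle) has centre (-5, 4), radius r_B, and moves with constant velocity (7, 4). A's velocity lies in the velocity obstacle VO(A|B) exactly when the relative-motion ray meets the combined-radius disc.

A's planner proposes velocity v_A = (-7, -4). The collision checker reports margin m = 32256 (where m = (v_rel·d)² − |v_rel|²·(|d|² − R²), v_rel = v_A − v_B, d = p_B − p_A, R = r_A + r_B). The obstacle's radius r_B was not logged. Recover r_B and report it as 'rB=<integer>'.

m = 32256
d = (-15, 3);  v_rel = (-14, -8),  |v_rel|² = 260
v_rel×d = (-14)·(3) − (-8)·(-15) = -162
since m = R²·260 − (-162)²:  R² = (26244 + 32256) / 260 = 225
R = √225 = 15  ⇒  r_B = 15 − 7 = 8

rB=8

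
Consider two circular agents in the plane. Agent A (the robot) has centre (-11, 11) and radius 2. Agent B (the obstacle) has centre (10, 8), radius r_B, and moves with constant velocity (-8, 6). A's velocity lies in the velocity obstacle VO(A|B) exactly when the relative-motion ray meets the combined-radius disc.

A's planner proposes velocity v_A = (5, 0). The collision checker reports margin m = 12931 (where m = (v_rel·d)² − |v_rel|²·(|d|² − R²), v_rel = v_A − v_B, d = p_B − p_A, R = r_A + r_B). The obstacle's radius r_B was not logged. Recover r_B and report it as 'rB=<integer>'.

m = 12931
d = (21, -3);  v_rel = (13, -6),  |v_rel|² = 205
v_rel×d = (13)·(-3) − (-6)·(21) = 87
since m = R²·205 − 87²:  R² = (7569 + 12931) / 205 = 100
R = √100 = 10  ⇒  r_B = 10 − 2 = 8

rB=8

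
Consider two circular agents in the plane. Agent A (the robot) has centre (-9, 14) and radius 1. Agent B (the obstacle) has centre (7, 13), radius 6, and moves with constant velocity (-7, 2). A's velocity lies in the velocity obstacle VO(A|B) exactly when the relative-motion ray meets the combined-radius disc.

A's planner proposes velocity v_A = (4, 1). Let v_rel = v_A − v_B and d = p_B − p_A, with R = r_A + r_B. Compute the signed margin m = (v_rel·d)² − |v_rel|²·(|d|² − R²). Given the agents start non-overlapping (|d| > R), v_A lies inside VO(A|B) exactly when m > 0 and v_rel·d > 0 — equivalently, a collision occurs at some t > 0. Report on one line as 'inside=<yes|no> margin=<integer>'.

d = (16, -1),  |d|² = 257;  R = 1+6 = 7,  c = 257−7² = 208
v_rel = (11, -1),  |v_rel|² = 122;  v_rel·d = (11)·(16) + (-1)·(-1) = 177
122·t² − 354·t + 208 = 0  ⇒  m = 177² − 122·208 = 5953
m = 5953 > 0,  v_rel·d = 177 > 0  ⇒  inside

inside=yes margin=5953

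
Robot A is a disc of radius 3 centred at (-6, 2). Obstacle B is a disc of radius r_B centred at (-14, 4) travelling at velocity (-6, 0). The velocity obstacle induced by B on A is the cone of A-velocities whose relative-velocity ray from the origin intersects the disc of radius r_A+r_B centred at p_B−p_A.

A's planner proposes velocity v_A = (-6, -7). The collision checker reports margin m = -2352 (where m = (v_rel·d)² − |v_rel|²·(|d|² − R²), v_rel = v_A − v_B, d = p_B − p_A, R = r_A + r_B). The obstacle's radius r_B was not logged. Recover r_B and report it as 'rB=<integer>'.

m = -2352
d = (-8, 2);  v_rel = (0, -7),  |v_rel|² = 49
v_rel×d = (0)·(2) − (-7)·(-8) = -56
since m = R²·49 − (-56)²:  R² = (3136 + -2352) / 49 = 16
R = √16 = 4  ⇒  r_B = 4 − 3 = 1

rB=1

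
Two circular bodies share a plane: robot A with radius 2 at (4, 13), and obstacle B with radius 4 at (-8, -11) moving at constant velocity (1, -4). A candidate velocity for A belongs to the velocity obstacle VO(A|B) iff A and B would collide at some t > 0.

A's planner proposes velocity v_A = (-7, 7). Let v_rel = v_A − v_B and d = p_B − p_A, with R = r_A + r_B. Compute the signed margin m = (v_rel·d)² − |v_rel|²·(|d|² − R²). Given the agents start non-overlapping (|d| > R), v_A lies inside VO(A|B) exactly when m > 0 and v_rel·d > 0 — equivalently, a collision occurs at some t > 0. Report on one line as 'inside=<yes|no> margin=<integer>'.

d = (-12, -24),  |d|² = 720;  R = 2+4 = 6,  c = 720−6² = 684
v_rel = (-8, 11),  |v_rel|² = 185;  v_rel·d = (-8)·(-12) + (11)·(-24) = -168
185·t² + 336·t + 684 = 0  ⇒  m = (-168)² − 185·684 = -98316
m = -98316 < 0,  v_rel·d = -168 < 0  ⇒  outside

inside=no margin=-98316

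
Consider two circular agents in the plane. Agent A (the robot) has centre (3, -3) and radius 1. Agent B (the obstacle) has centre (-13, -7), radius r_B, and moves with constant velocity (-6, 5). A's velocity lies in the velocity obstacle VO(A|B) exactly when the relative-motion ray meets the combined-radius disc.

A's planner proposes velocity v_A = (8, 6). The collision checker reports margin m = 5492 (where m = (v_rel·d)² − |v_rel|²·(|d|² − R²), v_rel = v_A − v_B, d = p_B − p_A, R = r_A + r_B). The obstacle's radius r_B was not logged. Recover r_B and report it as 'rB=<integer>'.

m = 5492
d = (-16, -4);  v_rel = (14, 1),  |v_rel|² = 197
v_rel×d = (14)·(-4) − (1)·(-16) = -40
since m = R²·197 − (-40)²:  R² = (1600 + 5492) / 197 = 36
R = √36 = 6  ⇒  r_B = 6 − 1 = 5

rB=5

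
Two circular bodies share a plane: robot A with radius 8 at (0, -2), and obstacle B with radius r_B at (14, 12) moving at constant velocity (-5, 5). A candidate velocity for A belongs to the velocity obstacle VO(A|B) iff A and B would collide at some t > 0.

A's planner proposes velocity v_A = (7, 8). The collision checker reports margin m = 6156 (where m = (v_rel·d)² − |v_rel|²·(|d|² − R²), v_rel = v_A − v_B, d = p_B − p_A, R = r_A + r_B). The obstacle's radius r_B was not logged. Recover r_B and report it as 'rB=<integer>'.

m = 6156
d = (14, 14);  v_rel = (12, 3),  |v_rel|² = 153
v_rel×d = (12)·(14) − (3)·(14) = 126
since m = R²·153 − 126²:  R² = (15876 + 6156) / 153 = 144
R = √144 = 12  ⇒  r_B = 12 − 8 = 4

rB=4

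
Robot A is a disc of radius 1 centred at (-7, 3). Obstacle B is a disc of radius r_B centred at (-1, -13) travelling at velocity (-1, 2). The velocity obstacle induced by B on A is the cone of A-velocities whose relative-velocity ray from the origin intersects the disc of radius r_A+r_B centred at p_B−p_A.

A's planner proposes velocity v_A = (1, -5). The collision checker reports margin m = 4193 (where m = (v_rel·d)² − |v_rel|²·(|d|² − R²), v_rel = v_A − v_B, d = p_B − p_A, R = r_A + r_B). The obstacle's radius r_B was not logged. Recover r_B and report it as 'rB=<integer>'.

m = 4193
d = (6, -16);  v_rel = (2, -7),  |v_rel|² = 53
v_rel×d = (2)·(-16) − (-7)·(6) = 10
since m = R²·53 − 10²:  R² = (100 + 4193) / 53 = 81
R = √81 = 9  ⇒  r_B = 9 − 1 = 8

rB=8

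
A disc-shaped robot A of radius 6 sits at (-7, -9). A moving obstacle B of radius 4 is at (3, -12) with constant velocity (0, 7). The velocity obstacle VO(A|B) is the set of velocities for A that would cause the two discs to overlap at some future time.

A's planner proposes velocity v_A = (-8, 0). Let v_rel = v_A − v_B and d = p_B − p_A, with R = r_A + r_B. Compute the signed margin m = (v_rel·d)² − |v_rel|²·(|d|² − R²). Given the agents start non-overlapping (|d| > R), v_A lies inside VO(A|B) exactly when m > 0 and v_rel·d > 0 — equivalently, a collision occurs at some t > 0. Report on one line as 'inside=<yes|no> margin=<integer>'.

d = (10, -3),  |d|² = 109;  R = 6+4 = 10,  c = 109−10² = 9
v_rel = (-8, -7),  |v_rel|² = 113;  v_rel·d = (-8)·(10) + (-7)·(-3) = -59
113·t² + 118·t + 9 = 0  ⇒  m = (-59)² − 113·9 = 2464
m = 2464 > 0,  v_rel·d = -59 < 0  ⇒  outside

inside=no margin=2464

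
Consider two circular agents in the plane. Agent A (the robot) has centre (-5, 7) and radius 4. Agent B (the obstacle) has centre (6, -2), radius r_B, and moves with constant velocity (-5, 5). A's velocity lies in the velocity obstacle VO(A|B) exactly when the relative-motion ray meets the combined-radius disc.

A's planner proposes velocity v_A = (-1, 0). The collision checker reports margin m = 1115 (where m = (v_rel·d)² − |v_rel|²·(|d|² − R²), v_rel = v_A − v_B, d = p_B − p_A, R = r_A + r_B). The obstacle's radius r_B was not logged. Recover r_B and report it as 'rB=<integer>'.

m = 1115
d = (11, -9);  v_rel = (4, -5),  |v_rel|² = 41
v_rel×d = (4)·(-9) − (-5)·(11) = 19
since m = R²·41 − 19²:  R² = (361 + 1115) / 41 = 36
R = √36 = 6  ⇒  r_B = 6 − 4 = 2

rB=2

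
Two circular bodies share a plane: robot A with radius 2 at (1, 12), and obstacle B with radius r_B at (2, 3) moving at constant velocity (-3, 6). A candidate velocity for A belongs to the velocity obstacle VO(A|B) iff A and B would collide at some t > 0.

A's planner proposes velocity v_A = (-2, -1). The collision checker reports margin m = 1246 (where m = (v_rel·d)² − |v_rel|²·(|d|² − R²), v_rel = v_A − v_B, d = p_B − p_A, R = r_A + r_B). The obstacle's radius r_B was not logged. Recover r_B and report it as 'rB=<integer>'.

m = 1246
d = (1, -9);  v_rel = (1, -7),  |v_rel|² = 50
v_rel×d = (1)·(-9) − (-7)·(1) = -2
since m = R²·50 − (-2)²:  R² = (4 + 1246) / 50 = 25
R = √25 = 5  ⇒  r_B = 5 − 2 = 3

rB=3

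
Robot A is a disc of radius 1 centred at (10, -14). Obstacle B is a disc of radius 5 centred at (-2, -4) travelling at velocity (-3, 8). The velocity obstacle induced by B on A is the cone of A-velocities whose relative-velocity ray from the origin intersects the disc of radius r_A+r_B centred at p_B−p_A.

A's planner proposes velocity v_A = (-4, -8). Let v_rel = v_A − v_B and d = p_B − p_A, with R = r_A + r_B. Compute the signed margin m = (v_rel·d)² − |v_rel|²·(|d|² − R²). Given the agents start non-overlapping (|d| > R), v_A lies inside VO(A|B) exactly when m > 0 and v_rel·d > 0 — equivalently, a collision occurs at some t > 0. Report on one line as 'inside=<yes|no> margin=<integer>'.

d = (-12, 10),  |d|² = 244;  R = 1+5 = 6,  c = 244−6² = 208
v_rel = (-1, -16),  |v_rel|² = 257;  v_rel·d = (-1)·(-12) + (-16)·(10) = -148
257·t² + 296·t + 208 = 0  ⇒  m = (-148)² − 257·208 = -31552
m = -31552 < 0,  v_rel·d = -148 < 0  ⇒  outside

inside=no margin=-31552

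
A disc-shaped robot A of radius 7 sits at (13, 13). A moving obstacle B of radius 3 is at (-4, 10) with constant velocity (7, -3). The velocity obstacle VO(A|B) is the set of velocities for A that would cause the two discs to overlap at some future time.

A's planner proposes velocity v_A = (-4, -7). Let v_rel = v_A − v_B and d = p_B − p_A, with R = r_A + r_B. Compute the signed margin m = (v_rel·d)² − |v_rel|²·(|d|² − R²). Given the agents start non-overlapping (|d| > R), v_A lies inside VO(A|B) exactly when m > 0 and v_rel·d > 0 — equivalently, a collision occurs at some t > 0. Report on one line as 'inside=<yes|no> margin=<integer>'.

d = (-17, -3),  |d|² = 298;  R = 7+3 = 10,  c = 298−10² = 198
v_rel = (-11, -4),  |v_rel|² = 137;  v_rel·d = (-11)·(-17) + (-4)·(-3) = 199
137·t² − 398·t + 198 = 0  ⇒  m = 199² − 137·198 = 12475
m = 12475 > 0,  v_rel·d = 199 > 0  ⇒  inside

inside=yes margin=12475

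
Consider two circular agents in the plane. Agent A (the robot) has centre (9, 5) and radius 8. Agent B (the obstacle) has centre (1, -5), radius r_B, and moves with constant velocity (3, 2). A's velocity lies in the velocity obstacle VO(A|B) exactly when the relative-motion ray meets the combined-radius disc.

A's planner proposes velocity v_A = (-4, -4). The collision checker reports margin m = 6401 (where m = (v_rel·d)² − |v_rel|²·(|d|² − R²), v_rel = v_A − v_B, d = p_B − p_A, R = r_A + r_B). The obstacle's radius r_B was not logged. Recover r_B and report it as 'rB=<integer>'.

m = 6401
d = (-8, -10);  v_rel = (-7, -6),  |v_rel|² = 85
v_rel×d = (-7)·(-10) − (-6)·(-8) = 22
since m = R²·85 − 22²:  R² = (484 + 6401) / 85 = 81
R = √81 = 9  ⇒  r_B = 9 − 8 = 1

rB=1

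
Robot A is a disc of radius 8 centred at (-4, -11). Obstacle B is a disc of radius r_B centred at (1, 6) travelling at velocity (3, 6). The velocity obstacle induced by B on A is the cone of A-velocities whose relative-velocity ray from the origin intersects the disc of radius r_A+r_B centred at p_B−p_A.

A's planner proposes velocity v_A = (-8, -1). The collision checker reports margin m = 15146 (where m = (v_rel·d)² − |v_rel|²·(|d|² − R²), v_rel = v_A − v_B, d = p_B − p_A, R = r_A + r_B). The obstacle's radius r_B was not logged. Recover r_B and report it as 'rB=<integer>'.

m = 15146
d = (5, 17);  v_rel = (-11, -7),  |v_rel|² = 170
v_rel×d = (-11)·(17) − (-7)·(5) = -152
since m = R²·170 − (-152)²:  R² = (23104 + 15146) / 170 = 225
R = √225 = 15  ⇒  r_B = 15 − 8 = 7

rB=7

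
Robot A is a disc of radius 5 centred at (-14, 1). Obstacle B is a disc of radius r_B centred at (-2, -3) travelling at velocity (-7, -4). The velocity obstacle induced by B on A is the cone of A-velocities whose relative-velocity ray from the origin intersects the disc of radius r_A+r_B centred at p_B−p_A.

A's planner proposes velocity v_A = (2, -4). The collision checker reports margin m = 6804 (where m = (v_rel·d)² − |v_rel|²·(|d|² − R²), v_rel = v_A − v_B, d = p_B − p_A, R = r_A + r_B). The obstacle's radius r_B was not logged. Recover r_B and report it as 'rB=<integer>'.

m = 6804
d = (12, -4);  v_rel = (9, 0),  |v_rel|² = 81
v_rel×d = (9)·(-4) − (0)·(12) = -36
since m = R²·81 − (-36)²:  R² = (1296 + 6804) / 81 = 100
R = √100 = 10  ⇒  r_B = 10 − 5 = 5

rB=5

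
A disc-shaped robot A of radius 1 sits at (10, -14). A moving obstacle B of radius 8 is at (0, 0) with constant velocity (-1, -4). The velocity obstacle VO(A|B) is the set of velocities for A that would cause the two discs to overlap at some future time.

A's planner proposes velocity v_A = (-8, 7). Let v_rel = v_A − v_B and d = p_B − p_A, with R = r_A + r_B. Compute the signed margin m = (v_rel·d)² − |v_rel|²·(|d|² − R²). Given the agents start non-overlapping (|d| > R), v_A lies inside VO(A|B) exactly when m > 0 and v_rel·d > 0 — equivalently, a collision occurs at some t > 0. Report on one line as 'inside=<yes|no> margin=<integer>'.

d = (-10, 14),  |d|² = 296;  R = 1+8 = 9,  c = 296−9² = 215
v_rel = (-7, 11),  |v_rel|² = 170;  v_rel·d = (-7)·(-10) + (11)·(14) = 224
170·t² − 448·t + 215 = 0  ⇒  m = 224² − 170·215 = 13626
m = 13626 > 0,  v_rel·d = 224 > 0  ⇒  inside

inside=yes margin=13626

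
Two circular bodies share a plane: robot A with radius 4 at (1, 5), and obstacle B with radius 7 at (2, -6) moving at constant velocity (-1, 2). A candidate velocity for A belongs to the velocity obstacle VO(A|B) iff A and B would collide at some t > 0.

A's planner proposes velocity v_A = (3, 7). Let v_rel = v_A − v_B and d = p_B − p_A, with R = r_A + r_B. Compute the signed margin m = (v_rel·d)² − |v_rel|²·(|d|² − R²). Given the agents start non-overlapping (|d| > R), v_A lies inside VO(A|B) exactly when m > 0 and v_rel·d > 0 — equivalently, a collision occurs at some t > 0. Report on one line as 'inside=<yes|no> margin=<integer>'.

d = (1, -11),  |d|² = 122;  R = 4+7 = 11,  c = 122−11² = 1
v_rel = (4, 5),  |v_rel|² = 41;  v_rel·d = (4)·(1) + (5)·(-11) = -51
41·t² + 102·t + 1 = 0  ⇒  m = (-51)² − 41·1 = 2560
m = 2560 > 0,  v_rel·d = -51 < 0  ⇒  outside

inside=no margin=2560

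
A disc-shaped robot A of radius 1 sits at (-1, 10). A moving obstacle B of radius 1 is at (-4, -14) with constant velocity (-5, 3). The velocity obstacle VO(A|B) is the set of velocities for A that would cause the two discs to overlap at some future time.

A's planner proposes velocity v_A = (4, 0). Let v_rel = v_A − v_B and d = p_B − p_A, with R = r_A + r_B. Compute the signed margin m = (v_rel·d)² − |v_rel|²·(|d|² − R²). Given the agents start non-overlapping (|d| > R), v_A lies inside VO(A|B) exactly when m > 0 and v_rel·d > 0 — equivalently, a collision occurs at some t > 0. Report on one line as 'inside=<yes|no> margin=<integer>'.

d = (-3, -24),  |d|² = 585;  R = 1+1 = 2,  c = 585−2² = 581
v_rel = (9, -3),  |v_rel|² = 90;  v_rel·d = (9)·(-3) + (-3)·(-24) = 45
90·t² − 90·t + 581 = 0  ⇒  m = 45² − 90·581 = -50265
m = -50265 < 0,  v_rel·d = 45 > 0  ⇒  outside

inside=no margin=-50265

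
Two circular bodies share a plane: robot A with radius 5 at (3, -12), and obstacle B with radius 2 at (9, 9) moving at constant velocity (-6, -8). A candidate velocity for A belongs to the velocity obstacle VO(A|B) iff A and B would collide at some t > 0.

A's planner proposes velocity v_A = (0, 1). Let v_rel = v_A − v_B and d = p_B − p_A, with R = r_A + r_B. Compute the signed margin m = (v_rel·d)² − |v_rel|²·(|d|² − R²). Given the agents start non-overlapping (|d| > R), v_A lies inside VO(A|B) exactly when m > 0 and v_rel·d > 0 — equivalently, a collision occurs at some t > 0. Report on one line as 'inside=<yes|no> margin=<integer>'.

d = (6, 21),  |d|² = 477;  R = 5+2 = 7,  c = 477−7² = 428
v_rel = (6, 9),  |v_rel|² = 117;  v_rel·d = (6)·(6) + (9)·(21) = 225
117·t² − 450·t + 428 = 0  ⇒  m = 225² − 117·428 = 549
m = 549 > 0,  v_rel·d = 225 > 0  ⇒  inside

inside=yes margin=549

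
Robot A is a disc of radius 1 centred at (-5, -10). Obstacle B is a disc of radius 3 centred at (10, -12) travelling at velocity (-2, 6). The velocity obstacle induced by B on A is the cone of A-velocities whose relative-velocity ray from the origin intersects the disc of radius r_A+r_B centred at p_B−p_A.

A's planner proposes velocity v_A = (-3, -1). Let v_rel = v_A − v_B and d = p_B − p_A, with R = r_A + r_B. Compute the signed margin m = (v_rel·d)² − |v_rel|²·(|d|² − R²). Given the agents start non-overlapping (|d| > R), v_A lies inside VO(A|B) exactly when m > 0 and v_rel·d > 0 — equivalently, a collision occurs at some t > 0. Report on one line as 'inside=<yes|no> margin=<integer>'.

d = (15, -2),  |d|² = 229;  R = 1+3 = 4,  c = 229−4² = 213
v_rel = (-1, -7),  |v_rel|² = 50;  v_rel·d = (-1)·(15) + (-7)·(-2) = -1
50·t² + 2·t + 213 = 0  ⇒  m = (-1)² − 50·213 = -10649
m = -10649 < 0,  v_rel·d = -1 < 0  ⇒  outside

inside=no margin=-10649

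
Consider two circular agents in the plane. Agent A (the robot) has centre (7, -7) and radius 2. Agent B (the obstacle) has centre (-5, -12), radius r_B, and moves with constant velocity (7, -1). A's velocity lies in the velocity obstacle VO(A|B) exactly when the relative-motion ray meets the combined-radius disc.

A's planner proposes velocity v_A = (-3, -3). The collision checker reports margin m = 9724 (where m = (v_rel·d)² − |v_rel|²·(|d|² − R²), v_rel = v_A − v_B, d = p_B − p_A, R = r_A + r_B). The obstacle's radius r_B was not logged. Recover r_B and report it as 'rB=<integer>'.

m = 9724
d = (-12, -5);  v_rel = (-10, -2),  |v_rel|² = 104
v_rel×d = (-10)·(-5) − (-2)·(-12) = 26
since m = R²·104 − 26²:  R² = (676 + 9724) / 104 = 100
R = √100 = 10  ⇒  r_B = 10 − 2 = 8

rB=8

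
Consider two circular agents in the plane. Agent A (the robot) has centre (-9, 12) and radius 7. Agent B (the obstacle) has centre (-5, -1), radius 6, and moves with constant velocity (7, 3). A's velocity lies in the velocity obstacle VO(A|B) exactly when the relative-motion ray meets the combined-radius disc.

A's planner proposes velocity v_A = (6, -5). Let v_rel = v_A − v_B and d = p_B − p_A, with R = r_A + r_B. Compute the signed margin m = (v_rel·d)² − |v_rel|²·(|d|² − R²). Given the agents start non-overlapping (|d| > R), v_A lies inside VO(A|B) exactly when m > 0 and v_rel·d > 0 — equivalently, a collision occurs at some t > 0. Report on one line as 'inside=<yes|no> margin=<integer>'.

d = (4, -13),  |d|² = 185;  R = 7+6 = 13,  c = 185−13² = 16
v_rel = (-1, -8),  |v_rel|² = 65;  v_rel·d = (-1)·(4) + (-8)·(-13) = 100
65·t² − 200·t + 16 = 0  ⇒  m = 100² − 65·16 = 8960
m = 8960 > 0,  v_rel·d = 100 > 0  ⇒  inside

inside=yes margin=8960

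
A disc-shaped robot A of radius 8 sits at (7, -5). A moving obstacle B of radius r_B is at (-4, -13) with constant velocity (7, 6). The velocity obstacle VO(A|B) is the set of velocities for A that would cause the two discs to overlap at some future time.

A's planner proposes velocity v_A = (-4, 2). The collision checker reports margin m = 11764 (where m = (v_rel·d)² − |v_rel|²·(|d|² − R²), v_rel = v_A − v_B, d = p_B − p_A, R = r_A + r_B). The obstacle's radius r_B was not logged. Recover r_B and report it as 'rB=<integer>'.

m = 11764
d = (-11, -8);  v_rel = (-11, -4),  |v_rel|² = 137
v_rel×d = (-11)·(-8) − (-4)·(-11) = 44
since m = R²·137 − 44²:  R² = (1936 + 11764) / 137 = 100
R = √100 = 10  ⇒  r_B = 10 − 8 = 2

rB=2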